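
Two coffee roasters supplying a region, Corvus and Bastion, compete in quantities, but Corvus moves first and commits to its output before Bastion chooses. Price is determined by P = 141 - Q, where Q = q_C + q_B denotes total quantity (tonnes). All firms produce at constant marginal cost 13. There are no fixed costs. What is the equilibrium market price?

Solve by backward induction. Given q_C, the follower Bastion maximises π_B = (141 - q_C - q_B)q_B - 13q_B.
Follower FOC: 128 - q_C - 2q_B = 0, so q_B(q_C) = (128 - q_C)/2.
Corvus substitutes q_B(q_C) into its own profit: π_C = q_C(141 - q_C - (128 - q_C)/2) - 13q_C = (77 - (1/2)q_C)q_C - 13q_C.
The leader's first-order condition 64 - q_C = 0 yields q_C = 64.
Then q_B = (128 - 64)/2 = 32.
Total output Q = 96, so price P = 141 - 96 = 45.

45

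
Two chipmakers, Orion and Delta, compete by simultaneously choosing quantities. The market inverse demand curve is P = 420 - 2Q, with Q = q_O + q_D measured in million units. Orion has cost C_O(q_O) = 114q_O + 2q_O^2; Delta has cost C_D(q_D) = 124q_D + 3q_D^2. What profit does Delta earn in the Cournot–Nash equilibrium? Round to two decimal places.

Orion's profit: π_O = (420 - 2Q)q_O - (114q_O + 2q_O²). Setting ∂π_O/∂q_O = 0: 306 - 8q_O - 2(q_D) = 0.
Delta's first-order condition: 296 - 10q_D - 2(q_O) = 0.
Best responses: q_O = (306 - 2q_D)/8, q_D = (296 - 2q_O)/10.
Solving the pair: q_O = 617/19, q_D = 439/19.
Price P = 420 - 2·(1056/19) = 308.8421.
Delta's profit: 308.8421·(439/19) - 124·(439/19) - 3(439/19)² = 2669.2659.

2669.27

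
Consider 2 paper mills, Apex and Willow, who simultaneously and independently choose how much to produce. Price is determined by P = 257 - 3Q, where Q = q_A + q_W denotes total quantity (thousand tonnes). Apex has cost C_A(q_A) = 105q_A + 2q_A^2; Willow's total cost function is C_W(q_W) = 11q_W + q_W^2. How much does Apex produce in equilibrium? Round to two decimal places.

6.73

Apex's profit: π_A = (257 - 3Q)q_A - (105q_A + 2q_A²). Setting ∂π_A/∂q_A = 0: 152 - 10q_A - 3(q_W) = 0.
Willow's first-order condition: 246 - 8q_W - 3(q_A) = 0.
Rearranging gives the reaction functions q_A = (152 - 3q_W)/10 and q_W = (246 - 3q_A)/8.
Solving the pair: q_A = 478/71, q_W = 28.2254.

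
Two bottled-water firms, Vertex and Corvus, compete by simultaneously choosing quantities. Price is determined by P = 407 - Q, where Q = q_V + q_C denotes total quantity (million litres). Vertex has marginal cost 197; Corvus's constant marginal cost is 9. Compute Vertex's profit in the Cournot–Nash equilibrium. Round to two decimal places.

Vertex's profit: π_V = (407 - Q)q_V - (197q_V). Setting ∂π_V/∂q_V = 0: 210 - 2q_V - (q_C) = 0.
Corvus's first-order condition: 398 - 2q_C - (q_V) = 0.
Best responses: q_V = (210 - q_C)/2, q_C = (398 - q_V)/2.
Substituting one into the other gives q_V = 22/3 and q_C = 586/3.
Price P = 407 - 608/3 = 613/3.
Vertex's profit: (613/3 - 197)·(22/3) = 484/9.

53.78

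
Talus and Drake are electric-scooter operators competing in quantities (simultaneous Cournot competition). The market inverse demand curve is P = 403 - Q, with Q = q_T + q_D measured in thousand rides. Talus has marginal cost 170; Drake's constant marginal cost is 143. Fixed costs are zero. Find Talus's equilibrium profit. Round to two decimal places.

Talus's profit: π_T = (403 - Q)q_T - (170q_T). Setting ∂π_T/∂q_T = 0: 233 - 2q_T - (q_D) = 0.
Drake's profit: π_D = (403 - Q)q_D - (143q_D). Setting ∂π_D/∂q_D = 0: 260 - 2q_D - (q_T) = 0.
Best responses: q_T = (233 - q_D)/2, q_D = (260 - q_T)/2.
Solving the pair: q_T = 206/3, q_D = 287/3.
Price P = 403 - 493/3 = 716/3.
Talus's profit: (716/3 - 170)·(206/3) = 4715.1111.

4715.11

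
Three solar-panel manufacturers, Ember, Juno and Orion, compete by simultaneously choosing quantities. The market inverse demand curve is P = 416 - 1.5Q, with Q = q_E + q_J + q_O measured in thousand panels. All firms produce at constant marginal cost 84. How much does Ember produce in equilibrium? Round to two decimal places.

Each firm earns π_i = (416 - 1.5Q)q_i - 84q_i.
First-order condition (treating rivals' output as given): 332 - 3q_i - (3/2)·Σ_{j≠i} q_j = 0.
By symmetry each firm produces the same amount; substituting Σ_{j≠i} q_j = 2q_i yields q_i = 332/6 = 166/3.

55.33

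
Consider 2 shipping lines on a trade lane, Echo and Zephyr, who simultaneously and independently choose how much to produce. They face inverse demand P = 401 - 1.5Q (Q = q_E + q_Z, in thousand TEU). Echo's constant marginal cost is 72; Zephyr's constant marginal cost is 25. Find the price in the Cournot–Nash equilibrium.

Echo's profit: π_E = (401 - 1.5Q)q_E - (72q_E). Setting ∂π_E/∂q_E = 0: 329 - 3q_E - (3/2)(q_Z) = 0.
Zephyr's profit: π_Z = (401 - 1.5Q)q_Z - (25q_Z). Setting ∂π_Z/∂q_Z = 0: 376 - 3q_Z - (3/2)(q_E) = 0.
Rearranging gives the reaction functions q_E = (329 - (3/2)q_Z)/3 and q_Z = (376 - (3/2)q_E)/3.
Substituting one into the other gives q_E = 188/3 and q_Z = 94.
Total output Q = 470/3, so price P = 401 - (3/2)·(470/3) = 166.

166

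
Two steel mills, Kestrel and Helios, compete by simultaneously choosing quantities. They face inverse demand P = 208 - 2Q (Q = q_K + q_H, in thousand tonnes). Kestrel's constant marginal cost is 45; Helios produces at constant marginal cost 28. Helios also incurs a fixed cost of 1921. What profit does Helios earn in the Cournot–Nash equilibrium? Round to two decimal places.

Kestrel's profit: π_K = (208 - 2Q)q_K - (45q_K). Setting ∂π_K/∂q_K = 0: 163 - 4q_K - 2(q_H) = 0.
Helios's profit: π_H = (208 - 2Q)q_H - (28q_H). Setting ∂π_H/∂q_H = 0: 180 - 4q_H - 2(q_K) = 0.
Best responses: q_K = (163 - 2q_H)/4, q_H = (180 - 2q_K)/4.
Substituting one into the other gives q_K = 73/3 and q_H = 197/6.
Price P = 208 - 2·(343/6) = 281/3.
Helios's profit: (281/3 - 28)·(197/6) - 1921 = 235.0556.

235.06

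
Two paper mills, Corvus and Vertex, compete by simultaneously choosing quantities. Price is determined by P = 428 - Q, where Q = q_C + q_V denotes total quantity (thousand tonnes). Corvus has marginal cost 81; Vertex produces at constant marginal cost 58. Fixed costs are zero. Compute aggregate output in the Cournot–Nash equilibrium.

239

Corvus's profit: π_C = (428 - Q)q_C - (81q_C). Setting ∂π_C/∂q_C = 0: 347 - 2q_C - (q_V) = 0.
Vertex's profit: π_V = (428 - Q)q_V - (58q_V). Setting ∂π_V/∂q_V = 0: 370 - 2q_V - (q_C) = 0.
Rearranging gives the reaction functions q_C = (347 - q_V)/2 and q_V = (370 - q_C)/2.
Solving the pair: q_C = 108, q_V = 131.
Total output Q = 108 + 131 = 239.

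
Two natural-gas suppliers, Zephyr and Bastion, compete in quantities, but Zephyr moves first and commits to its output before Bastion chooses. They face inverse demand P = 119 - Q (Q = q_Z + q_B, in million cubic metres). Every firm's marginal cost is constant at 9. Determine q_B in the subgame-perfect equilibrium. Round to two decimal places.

27.50

Solve by backward induction. Given q_Z, the follower Bastion maximises π_B = (119 - q_Z - q_B)q_B - 9q_B.
Follower FOC: 110 - q_Z - 2q_B = 0, so q_B(q_Z) = (110 - q_Z)/2.
The leader anticipates this reaction. Substituting into P = 119 - Q gives P = 64 - (1/2)q_Z, so π_Z = (64 - (1/2)q_Z)q_Z - 9q_Z.
Maximising: ∂π_Z/∂q_Z = 55 - q_Z = 0, giving q_Z = 55.
Then q_B = (110 - 55)/2 = 55/2.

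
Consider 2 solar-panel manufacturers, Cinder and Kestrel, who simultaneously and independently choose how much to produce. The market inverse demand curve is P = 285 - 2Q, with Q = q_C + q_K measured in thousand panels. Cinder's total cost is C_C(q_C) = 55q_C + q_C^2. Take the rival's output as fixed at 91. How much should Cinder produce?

8

With the rival's output fixed at 91, Cinder's profit is π_C = (285 - 2·91 - 2q_C)q_C - (55q_C + q_C²) = (103 - 2q_C)q_C - (55q_C + q_C²).
∂π_C/∂q_C = 48 - 6q_C = 0, so q_C = 8.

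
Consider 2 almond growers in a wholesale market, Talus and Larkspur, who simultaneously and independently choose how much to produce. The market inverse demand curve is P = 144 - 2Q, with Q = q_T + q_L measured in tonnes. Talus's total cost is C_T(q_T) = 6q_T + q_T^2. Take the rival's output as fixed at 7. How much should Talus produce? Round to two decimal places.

With the rival's output fixed at 7, Talus's profit is π_T = (144 - 2·7 - 2q_T)q_T - (6q_T + q_T²) = (130 - 2q_T)q_T - (6q_T + q_T²).
∂π_T/∂q_T = 124 - 6q_T = 0, so q_T = 62/3.

20.67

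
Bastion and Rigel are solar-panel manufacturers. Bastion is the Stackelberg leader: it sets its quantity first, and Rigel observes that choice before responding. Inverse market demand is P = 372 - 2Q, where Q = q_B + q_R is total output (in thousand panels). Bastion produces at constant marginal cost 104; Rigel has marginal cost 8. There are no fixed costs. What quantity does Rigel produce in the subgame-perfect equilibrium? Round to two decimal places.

Solve by backward induction. Given q_B, the follower Rigel maximises π_R = (372 - 2q_B - 2q_R)q_R - 8q_R.
Follower FOC: 364 - 2q_B - 4q_R = 0, so q_R(q_B) = (364 - 2q_B)/4.
Bastion substitutes q_R(q_B) into its own profit: π_B = q_B(372 - 2q_B - (364 - 2q_B)/2) - 104q_B = (190 - q_B)q_B - 104q_B.
Leader FOC: 86 - 2q_B = 0, so q_B = 43.
Then q_R = (364 - 2·43)/4 = 139/2.

69.50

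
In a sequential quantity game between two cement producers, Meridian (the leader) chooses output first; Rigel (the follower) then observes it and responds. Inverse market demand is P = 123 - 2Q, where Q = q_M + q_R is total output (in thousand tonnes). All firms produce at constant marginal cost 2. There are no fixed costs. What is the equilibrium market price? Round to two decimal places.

Solve by backward induction. Given q_M, the follower Rigel maximises π_R = (123 - 2q_M - 2q_R)q_R - 2q_R.
Follower FOC: 121 - 2q_M - 4q_R = 0, so q_R(q_M) = (121 - 2q_M)/4.
Meridian substitutes q_R(q_M) into its own profit: π_M = q_M(123 - 2q_M - (121 - 2q_M)/2) - 2q_M = (125/2 - q_M)q_M - 2q_M.
The leader's first-order condition 121/2 - 2q_M = 0 yields q_M = 121/4.
Then q_R = (121 - 2·(121/4))/4 = 121/8.
Total output Q = 363/8, so price P = 123 - 2·(363/8) = 129/4.

32.25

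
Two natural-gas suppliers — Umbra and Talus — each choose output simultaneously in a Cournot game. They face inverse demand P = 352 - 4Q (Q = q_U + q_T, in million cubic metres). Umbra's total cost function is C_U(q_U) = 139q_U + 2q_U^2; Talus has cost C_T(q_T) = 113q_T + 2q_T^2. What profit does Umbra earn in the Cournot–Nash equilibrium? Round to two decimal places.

937.50

Umbra's profit: π_U = (352 - 4Q)q_U - (139q_U + 2q_U²). Setting ∂π_U/∂q_U = 0: 213 - 12q_U - 4(q_T) = 0.
Talus's profit: π_T = (352 - 4Q)q_T - (113q_T + 2q_T²). Setting ∂π_T/∂q_T = 0: 239 - 12q_T - 4(q_U) = 0.
Best responses: q_U = (213 - 4q_T)/12, q_T = (239 - 4q_U)/12.
Solving the pair: q_U = 25/2, q_T = 63/4.
Price P = 352 - 4·(113/4) = 239.
Umbra's profit: 239·(25/2) - 139·(25/2) - 2(25/2)² = 1875/2.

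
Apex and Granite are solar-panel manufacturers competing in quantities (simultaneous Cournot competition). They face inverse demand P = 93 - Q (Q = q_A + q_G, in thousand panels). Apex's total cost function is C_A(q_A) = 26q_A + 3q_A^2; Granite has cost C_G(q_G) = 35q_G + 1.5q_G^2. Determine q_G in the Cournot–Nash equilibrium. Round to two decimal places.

Apex's profit: π_A = (93 - Q)q_A - (26q_A + 3q_A²). Setting ∂π_A/∂q_A = 0: 67 - 8q_A - (q_G) = 0.
Granite's profit: π_G = (93 - Q)q_G - (35q_G + (3/2)q_G²). Setting ∂π_G/∂q_G = 0: 58 - 5q_G - (q_A) = 0.
So q_A = (67 - q_G)/8 and q_G = (58 - q_A)/5.
Substituting one into the other gives q_A = 277/39 and q_G = 397/39.

10.18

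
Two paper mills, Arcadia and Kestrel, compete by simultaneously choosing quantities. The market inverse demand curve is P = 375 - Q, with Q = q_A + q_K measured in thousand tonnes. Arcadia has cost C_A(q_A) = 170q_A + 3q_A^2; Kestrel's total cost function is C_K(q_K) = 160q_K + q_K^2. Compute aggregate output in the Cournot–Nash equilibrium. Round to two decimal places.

Arcadia's profit: π_A = (375 - Q)q_A - (170q_A + 3q_A²). Setting ∂π_A/∂q_A = 0: 205 - 8q_A - (q_K) = 0.
Kestrel's first-order condition: 215 - 4q_K - (q_A) = 0.
Rearranging gives the reaction functions q_A = (205 - q_K)/8 and q_K = (215 - q_A)/4.
Solving the pair: q_A = 605/31, q_K = 1515/31.
Total output Q = 605/31 + 1515/31 = 68.3871.

68.39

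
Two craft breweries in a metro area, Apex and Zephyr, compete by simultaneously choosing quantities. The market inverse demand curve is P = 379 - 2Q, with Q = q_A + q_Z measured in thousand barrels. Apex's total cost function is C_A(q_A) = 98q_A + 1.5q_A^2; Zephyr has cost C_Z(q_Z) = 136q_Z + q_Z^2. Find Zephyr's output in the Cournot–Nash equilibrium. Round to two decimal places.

Apex's profit: π_A = (379 - 2Q)q_A - (98q_A + (3/2)q_A²). Setting ∂π_A/∂q_A = 0: 281 - 7q_A - 2(q_Z) = 0.
Zephyr's first-order condition: 243 - 6q_Z - 2(q_A) = 0.
Rearranging gives the reaction functions q_A = (281 - 2q_Z)/7 and q_Z = (243 - 2q_A)/6.
Substituting one into the other gives q_A = 600/19 and q_Z = 1139/38.

29.97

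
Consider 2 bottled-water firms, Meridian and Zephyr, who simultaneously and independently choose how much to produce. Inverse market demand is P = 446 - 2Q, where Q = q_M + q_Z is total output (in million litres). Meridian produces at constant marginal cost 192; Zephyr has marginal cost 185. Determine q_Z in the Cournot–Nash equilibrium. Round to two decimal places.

44.67

Meridian's profit: π_M = (446 - 2Q)q_M - (192q_M). Setting ∂π_M/∂q_M = 0: 254 - 4q_M - 2(q_Z) = 0.
Zephyr's first-order condition: 261 - 4q_Z - 2(q_M) = 0.
Rearranging gives the reaction functions q_M = (254 - 2q_Z)/4 and q_Z = (261 - 2q_M)/4.
Substituting one into the other gives q_M = 247/6 and q_Z = 134/3.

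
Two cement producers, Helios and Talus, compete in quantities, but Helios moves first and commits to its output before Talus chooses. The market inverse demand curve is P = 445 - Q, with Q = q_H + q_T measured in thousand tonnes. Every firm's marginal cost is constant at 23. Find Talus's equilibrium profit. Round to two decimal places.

11130.25

The follower Talus best-responds to any q_H: π_T = (445 - Q)q_T - 23q_T.
∂π_T/∂q_T = 422 - q_H - 2q_T = 0 gives the reaction function q_T = (422 - q_H)/2.
Helios substitutes q_T(q_H) into its own profit: π_H = q_H(445 - q_H - (422 - q_H)/2) - 23q_H = (234 - (1/2)q_H)q_H - 23q_H.
The leader's first-order condition 211 - q_H = 0 yields q_H = 211.
Then q_T = (422 - 211)/2 = 211/2.
Price P = 445 - 633/2 = 257/2.
Talus's profit: (257/2 - 23)·(211/2) = 11130.2500.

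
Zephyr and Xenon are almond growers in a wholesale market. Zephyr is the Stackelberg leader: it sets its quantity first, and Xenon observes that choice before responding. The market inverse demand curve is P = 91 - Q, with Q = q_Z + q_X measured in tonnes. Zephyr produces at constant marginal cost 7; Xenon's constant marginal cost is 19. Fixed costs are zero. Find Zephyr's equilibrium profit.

The follower Xenon best-responds to any q_Z: π_X = (91 - Q)q_X - 19q_X.
Setting the follower's marginal profit to zero, 72 - q_Z - 2q_X = 0, i.e. q_X = (72 - q_Z)/2.
Zephyr substitutes q_X(q_Z) into its own profit: π_Z = q_Z(91 - q_Z - (72 - q_Z)/2) - 7q_Z = (55 - (1/2)q_Z)q_Z - 7q_Z.
Leader FOC: 48 - q_Z = 0, so q_Z = 48.
Then q_X = (72 - 48)/2 = 12.
Price P = 91 - 60 = 31.
Zephyr's profit: (31 - 7)·48 = 1152.

1152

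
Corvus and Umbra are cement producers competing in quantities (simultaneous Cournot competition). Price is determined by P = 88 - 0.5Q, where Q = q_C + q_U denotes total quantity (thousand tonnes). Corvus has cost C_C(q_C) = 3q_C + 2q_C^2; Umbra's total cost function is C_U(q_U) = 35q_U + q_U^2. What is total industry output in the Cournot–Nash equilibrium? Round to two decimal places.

30.58

Corvus's profit: π_C = (88 - 0.5Q)q_C - (3q_C + 2q_C²). Setting ∂π_C/∂q_C = 0: 85 - 5q_C - (1/2)(q_U) = 0.
Umbra's profit: π_U = (88 - 0.5Q)q_U - (35q_U + q_U²). Setting ∂π_U/∂q_U = 0: 53 - 3q_U - (1/2)(q_C) = 0.
Best responses: q_C = (85 - (1/2)q_U)/5, q_U = (53 - (1/2)q_C)/3.
Substituting one into the other gives q_C = 914/59 and q_U = 890/59.
Total output Q = 914/59 + 890/59 = 1804/59.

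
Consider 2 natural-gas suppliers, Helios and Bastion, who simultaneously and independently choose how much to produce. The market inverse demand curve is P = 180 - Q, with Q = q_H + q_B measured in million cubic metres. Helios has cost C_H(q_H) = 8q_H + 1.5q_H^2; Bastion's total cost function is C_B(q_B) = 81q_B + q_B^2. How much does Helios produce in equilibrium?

31

Helios's profit: π_H = (180 - Q)q_H - (8q_H + (3/2)q_H²). Setting ∂π_H/∂q_H = 0: 172 - 5q_H - (q_B) = 0.
Bastion's profit: π_B = (180 - Q)q_B - (81q_B + q_B²). Setting ∂π_B/∂q_B = 0: 99 - 4q_B - (q_H) = 0.
Best responses: q_H = (172 - q_B)/5, q_B = (99 - q_H)/4.
Solving the pair: q_H = 31, q_B = 17.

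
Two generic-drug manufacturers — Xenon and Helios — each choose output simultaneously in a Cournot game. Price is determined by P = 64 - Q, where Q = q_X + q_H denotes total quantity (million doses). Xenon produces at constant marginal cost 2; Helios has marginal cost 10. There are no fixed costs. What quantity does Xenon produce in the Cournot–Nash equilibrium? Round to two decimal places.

Xenon's profit: π_X = (64 - Q)q_X - (2q_X). Setting ∂π_X/∂q_X = 0: 62 - 2q_X - (q_H) = 0.
Helios's profit: π_H = (64 - Q)q_H - (10q_H). Setting ∂π_H/∂q_H = 0: 54 - 2q_H - (q_X) = 0.
Best responses: q_X = (62 - q_H)/2, q_H = (54 - q_X)/2.
Solving the pair: q_X = 70/3, q_H = 46/3.

23.33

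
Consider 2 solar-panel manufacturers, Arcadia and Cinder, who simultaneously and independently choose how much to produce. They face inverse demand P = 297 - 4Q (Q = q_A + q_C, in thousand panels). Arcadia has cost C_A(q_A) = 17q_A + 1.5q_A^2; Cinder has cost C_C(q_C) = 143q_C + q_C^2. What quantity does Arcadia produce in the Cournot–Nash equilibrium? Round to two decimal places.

Arcadia's profit: π_A = (297 - 4Q)q_A - (17q_A + (3/2)q_A²). Setting ∂π_A/∂q_A = 0: 280 - 11q_A - 4(q_C) = 0.
Cinder's first-order condition: 154 - 10q_C - 4(q_A) = 0.
Rearranging gives the reaction functions q_A = (280 - 4q_C)/11 and q_C = (154 - 4q_A)/10.
Substituting one into the other gives q_A = 1092/47 and q_C = 287/47.

23.23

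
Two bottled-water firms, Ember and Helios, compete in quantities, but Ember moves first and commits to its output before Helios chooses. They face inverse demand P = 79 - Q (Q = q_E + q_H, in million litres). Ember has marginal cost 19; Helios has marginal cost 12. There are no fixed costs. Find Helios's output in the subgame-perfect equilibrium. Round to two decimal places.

The follower Helios best-responds to any q_E: π_H = (79 - Q)q_H - 12q_H.
Follower FOC: 67 - q_E - 2q_H = 0, so q_H(q_E) = (67 - q_E)/2.
The leader anticipates this reaction. Substituting into P = 79 - Q gives P = 91/2 - (1/2)q_E, so π_E = (91/2 - (1/2)q_E)q_E - 19q_E.
The leader's first-order condition 53/2 - q_E = 0 yields q_E = 53/2.
Then q_H = (67 - 53/2)/2 = 81/4.

20.25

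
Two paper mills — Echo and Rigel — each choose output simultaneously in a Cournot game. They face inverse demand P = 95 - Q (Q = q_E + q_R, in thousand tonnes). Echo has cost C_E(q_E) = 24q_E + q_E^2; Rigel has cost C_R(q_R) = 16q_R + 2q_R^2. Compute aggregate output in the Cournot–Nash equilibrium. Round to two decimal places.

Echo's profit: π_E = (95 - Q)q_E - (24q_E + q_E²). Setting ∂π_E/∂q_E = 0: 71 - 4q_E - (q_R) = 0.
Rigel's first-order condition: 79 - 6q_R - (q_E) = 0.
Best responses: q_E = (71 - q_R)/4, q_R = (79 - q_E)/6.
Substituting one into the other gives q_E = 347/23 and q_R = 245/23.
Total output Q = 347/23 + 245/23 = 592/23.

25.74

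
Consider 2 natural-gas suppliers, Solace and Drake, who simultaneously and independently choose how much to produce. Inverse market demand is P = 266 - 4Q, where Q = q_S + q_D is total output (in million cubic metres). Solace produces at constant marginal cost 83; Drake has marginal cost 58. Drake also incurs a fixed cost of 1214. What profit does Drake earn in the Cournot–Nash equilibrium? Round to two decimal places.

294.03

Solace's profit: π_S = (266 - 4Q)q_S - (83q_S). Setting ∂π_S/∂q_S = 0: 183 - 8q_S - 4(q_D) = 0.
Drake's first-order condition: 208 - 8q_D - 4(q_S) = 0.
So q_S = (183 - 4q_D)/8 and q_D = (208 - 4q_S)/8.
Substituting one into the other gives q_S = 79/6 and q_D = 233/12.
Price P = 266 - 4·(391/12) = 407/3.
Drake's profit: (407/3 - 58)·(233/12) - 1214 = 294.0278.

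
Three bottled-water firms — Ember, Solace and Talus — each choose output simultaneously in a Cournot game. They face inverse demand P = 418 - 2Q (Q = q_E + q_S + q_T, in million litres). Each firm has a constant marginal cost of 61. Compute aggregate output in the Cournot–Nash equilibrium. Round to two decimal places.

133.88

A representative firm's profit is π_i = q_i(418 - 2Q) - 61q_i.
Setting ∂π_i/∂q_i = 0 with rivals' quantities fixed: 357 - 4q_i - 2·Σ_{j≠i} q_j = 0.
With identical firms every q_j equals q_i, so Σ_{j≠i} q_j = 2q_i and 357 = 8q_i, giving q_i = 357/8.
Total output Q = 357/8 + 357/8 + 357/8 = 1071/8.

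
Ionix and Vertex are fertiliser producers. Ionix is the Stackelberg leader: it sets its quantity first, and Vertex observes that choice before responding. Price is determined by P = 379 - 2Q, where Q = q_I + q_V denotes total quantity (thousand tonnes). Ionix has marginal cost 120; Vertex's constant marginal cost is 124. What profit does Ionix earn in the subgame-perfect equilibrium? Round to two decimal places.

4323.06

The follower Vertex best-responds to any q_I: π_V = (379 - 2Q)q_V - 124q_V.
Setting the follower's marginal profit to zero, 255 - 2q_I - 4q_V = 0, i.e. q_V = (255 - 2q_I)/4.
The leader anticipates this reaction. Substituting into P = 379 - 2Q gives P = 503/2 - q_I, so π_I = (503/2 - q_I)q_I - 120q_I.
Maximising: ∂π_I/∂q_I = 263/2 - 2q_I = 0, giving q_I = 263/4.
Then q_V = (255 - 2·(263/4))/4 = 247/8.
Price P = 379 - 2·(773/8) = 743/4.
Ionix's profit: (743/4 - 120)·(263/4) = 4323.0625.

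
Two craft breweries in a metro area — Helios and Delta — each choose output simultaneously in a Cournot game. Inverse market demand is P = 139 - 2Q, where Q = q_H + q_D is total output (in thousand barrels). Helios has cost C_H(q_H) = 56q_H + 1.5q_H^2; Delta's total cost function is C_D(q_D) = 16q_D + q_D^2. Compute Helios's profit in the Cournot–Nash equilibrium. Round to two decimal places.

153.92

Helios's profit: π_H = (139 - 2Q)q_H - (56q_H + (3/2)q_H²). Setting ∂π_H/∂q_H = 0: 83 - 7q_H - 2(q_D) = 0.
Delta's profit: π_D = (139 - 2Q)q_D - (16q_D + q_D²). Setting ∂π_D/∂q_D = 0: 123 - 6q_D - 2(q_H) = 0.
Rearranging gives the reaction functions q_H = (83 - 2q_D)/7 and q_D = (123 - 2q_H)/6.
Solving the pair: q_H = 126/19, q_D = 695/38.
Price P = 139 - 2·(947/38) = 1694/19.
Helios's profit: (1694/19)·(126/19) - 56·(126/19) - (3/2)(126/19)² = 153.9224.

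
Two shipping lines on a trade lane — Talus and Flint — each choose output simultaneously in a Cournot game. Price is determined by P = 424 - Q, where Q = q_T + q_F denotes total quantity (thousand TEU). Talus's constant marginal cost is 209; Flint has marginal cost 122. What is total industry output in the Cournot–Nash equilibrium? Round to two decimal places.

Talus's profit: π_T = (424 - Q)q_T - (209q_T). Setting ∂π_T/∂q_T = 0: 215 - 2q_T - (q_F) = 0.
Flint's profit: π_F = (424 - Q)q_F - (122q_F). Setting ∂π_F/∂q_F = 0: 302 - 2q_F - (q_T) = 0.
Best responses: q_T = (215 - q_F)/2, q_F = (302 - q_T)/2.
Solving the pair: q_T = 128/3, q_F = 389/3.
Total output Q = 128/3 + 389/3 = 517/3.

172.33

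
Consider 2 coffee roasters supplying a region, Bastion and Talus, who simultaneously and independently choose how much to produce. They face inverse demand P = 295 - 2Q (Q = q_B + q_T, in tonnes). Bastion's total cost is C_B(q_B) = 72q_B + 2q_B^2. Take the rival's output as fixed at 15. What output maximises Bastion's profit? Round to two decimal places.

24.13

With the rival's output fixed at 15, Bastion's profit is π_B = (295 - 2·15 - 2q_B)q_B - (72q_B + 2q_B²) = (265 - 2q_B)q_B - (72q_B + 2q_B²).
∂π_B/∂q_B = 193 - 8q_B = 0, so q_B = 193/8.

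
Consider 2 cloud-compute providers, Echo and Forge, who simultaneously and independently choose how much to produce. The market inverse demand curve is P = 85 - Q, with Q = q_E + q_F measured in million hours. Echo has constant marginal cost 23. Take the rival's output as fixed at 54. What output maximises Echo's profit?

With the rival's output fixed at 54, Echo's profit is π_E = (85 - 54 - q_E)q_E - (23q_E) = (31 - q_E)q_E - (23q_E).
∂π_E/∂q_E = 8 - 2q_E = 0, so q_E = 4.

4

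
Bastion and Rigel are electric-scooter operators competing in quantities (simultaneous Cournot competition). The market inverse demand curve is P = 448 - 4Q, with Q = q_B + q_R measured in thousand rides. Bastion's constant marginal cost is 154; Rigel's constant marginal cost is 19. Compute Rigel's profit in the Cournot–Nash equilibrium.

8836

Bastion's profit: π_B = (448 - 4Q)q_B - (154q_B). Setting ∂π_B/∂q_B = 0: 294 - 8q_B - 4(q_R) = 0.
Rigel's profit: π_R = (448 - 4Q)q_R - (19q_R). Setting ∂π_R/∂q_R = 0: 429 - 8q_R - 4(q_B) = 0.
Best responses: q_B = (294 - 4q_R)/8, q_R = (429 - 4q_B)/8.
Substituting one into the other gives q_B = 53/4 and q_R = 47.
Price P = 448 - 4·(241/4) = 207.
Rigel's profit: (207 - 19)·47 = 8836.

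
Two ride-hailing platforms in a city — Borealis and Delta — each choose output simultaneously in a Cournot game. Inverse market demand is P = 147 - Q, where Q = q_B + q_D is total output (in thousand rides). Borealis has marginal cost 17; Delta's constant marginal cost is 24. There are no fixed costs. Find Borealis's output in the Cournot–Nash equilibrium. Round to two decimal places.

45.67

Borealis's profit: π_B = (147 - Q)q_B - (17q_B). Setting ∂π_B/∂q_B = 0: 130 - 2q_B - (q_D) = 0.
Delta's profit: π_D = (147 - Q)q_D - (24q_D). Setting ∂π_D/∂q_D = 0: 123 - 2q_D - (q_B) = 0.
Rearranging gives the reaction functions q_B = (130 - q_D)/2 and q_D = (123 - q_B)/2.
Solving the pair: q_B = 137/3, q_D = 116/3.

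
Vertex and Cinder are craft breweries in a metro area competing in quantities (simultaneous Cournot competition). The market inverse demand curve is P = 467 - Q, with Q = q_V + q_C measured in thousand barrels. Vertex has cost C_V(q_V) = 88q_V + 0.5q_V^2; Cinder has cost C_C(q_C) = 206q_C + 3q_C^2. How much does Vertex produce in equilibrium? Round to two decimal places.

Vertex's profit: π_V = (467 - Q)q_V - (88q_V + (1/2)q_V²). Setting ∂π_V/∂q_V = 0: 379 - 3q_V - (q_C) = 0.
Cinder's first-order condition: 261 - 8q_C - (q_V) = 0.
Rearranging gives the reaction functions q_V = (379 - q_C)/3 and q_C = (261 - q_V)/8.
Substituting one into the other gives q_V = 120.4783 and q_C = 404/23.

120.48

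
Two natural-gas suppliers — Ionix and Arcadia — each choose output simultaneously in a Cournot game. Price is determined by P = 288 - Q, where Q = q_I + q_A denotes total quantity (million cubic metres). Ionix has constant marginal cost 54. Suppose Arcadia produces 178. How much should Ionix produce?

With the rival's output fixed at 178, Ionix's profit is π_I = (288 - 178 - q_I)q_I - (54q_I) = (110 - q_I)q_I - (54q_I).
∂π_I/∂q_I = 56 - 2q_I = 0, so q_I = 28.

28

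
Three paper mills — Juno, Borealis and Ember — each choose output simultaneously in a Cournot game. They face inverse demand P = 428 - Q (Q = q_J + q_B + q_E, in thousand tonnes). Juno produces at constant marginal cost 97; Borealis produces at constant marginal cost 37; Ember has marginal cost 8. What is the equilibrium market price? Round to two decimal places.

Juno's profit: π_J = (428 - Q)q_J - (97q_J). Setting ∂π_J/∂q_J = 0: 331 - 2q_J - (q_B + q_E) = 0.
Borealis's profit: π_B = (428 - Q)q_B - (37q_B). Setting ∂π_B/∂q_B = 0: 391 - 2q_B - (q_J + q_E) = 0.
Ember's profit: π_E = (428 - Q)q_E - (8q_E). Setting ∂π_E/∂q_E = 0: 420 - 2q_E - (q_J + q_B) = 0.
Summing all 3 equations gives 1142 − 4Q = 0, hence Q = 571/2.
Back-substituting: q_J = (331 − 571/2) = 91/2, q_B = (391 − 571/2) = 211/2, q_E = (420 − 571/2) = 269/2.
Total output Q = 571/2, so price P = 428 - 571/2 = 285/2.

142.50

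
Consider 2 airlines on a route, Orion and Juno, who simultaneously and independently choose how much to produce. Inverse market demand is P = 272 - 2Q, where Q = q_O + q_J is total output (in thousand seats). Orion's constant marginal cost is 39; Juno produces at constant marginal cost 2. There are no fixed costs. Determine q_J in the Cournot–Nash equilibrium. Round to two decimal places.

51.17

Orion's profit: π_O = (272 - 2Q)q_O - (39q_O). Setting ∂π_O/∂q_O = 0: 233 - 4q_O - 2(q_J) = 0.
Juno's profit: π_J = (272 - 2Q)q_J - (2q_J). Setting ∂π_J/∂q_J = 0: 270 - 4q_J - 2(q_O) = 0.
So q_O = (233 - 2q_J)/4 and q_J = (270 - 2q_O)/4.
Substituting one into the other gives q_O = 98/3 and q_J = 307/6.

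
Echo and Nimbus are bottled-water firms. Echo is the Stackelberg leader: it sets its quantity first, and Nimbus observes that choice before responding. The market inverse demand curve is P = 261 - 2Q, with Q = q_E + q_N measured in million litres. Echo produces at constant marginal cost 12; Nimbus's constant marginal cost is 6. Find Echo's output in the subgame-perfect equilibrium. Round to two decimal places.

The follower Nimbus best-responds to any q_E: π_N = (261 - 2Q)q_N - 6q_N.
Setting the follower's marginal profit to zero, 255 - 2q_E - 4q_N = 0, i.e. q_N = (255 - 2q_E)/4.
The leader anticipates this reaction. Substituting into P = 261 - 2Q gives P = 267/2 - q_E, so π_E = (267/2 - q_E)q_E - 12q_E.
Leader FOC: 243/2 - 2q_E = 0, so q_E = 243/4.
Then q_N = (255 - 2·(243/4))/4 = 267/8.

60.75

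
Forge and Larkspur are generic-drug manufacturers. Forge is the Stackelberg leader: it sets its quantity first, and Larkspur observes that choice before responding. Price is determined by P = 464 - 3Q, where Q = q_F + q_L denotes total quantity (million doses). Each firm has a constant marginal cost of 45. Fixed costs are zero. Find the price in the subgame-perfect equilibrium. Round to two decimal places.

149.75

Solve by backward induction. Given q_F, the follower Larkspur maximises π_L = (464 - 3q_F - 3q_L)q_L - 45q_L.
Setting the follower's marginal profit to zero, 419 - 3q_F - 6q_L = 0, i.e. q_L = (419 - 3q_F)/6.
The leader anticipates this reaction. Substituting into P = 464 - 3Q gives P = 509/2 - (3/2)q_F, so π_F = (509/2 - (3/2)q_F)q_F - 45q_F.
Maximising: ∂π_F/∂q_F = 419/2 - 3q_F = 0, giving q_F = 419/6.
Then q_L = (419 - 3·(419/6))/6 = 419/12.
Total output Q = 419/4, so price P = 464 - 3·(419/4) = 599/4.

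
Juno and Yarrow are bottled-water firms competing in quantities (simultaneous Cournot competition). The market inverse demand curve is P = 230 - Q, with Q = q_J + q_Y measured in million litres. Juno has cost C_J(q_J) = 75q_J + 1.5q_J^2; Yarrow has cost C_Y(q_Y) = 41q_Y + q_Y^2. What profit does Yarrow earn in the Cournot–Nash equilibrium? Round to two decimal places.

Juno's profit: π_J = (230 - Q)q_J - (75q_J + (3/2)q_J²). Setting ∂π_J/∂q_J = 0: 155 - 5q_J - (q_Y) = 0.
Yarrow's profit: π_Y = (230 - Q)q_Y - (41q_Y + q_Y²). Setting ∂π_Y/∂q_Y = 0: 189 - 4q_Y - (q_J) = 0.
So q_J = (155 - q_Y)/5 and q_Y = (189 - q_J)/4.
Substituting one into the other gives q_J = 431/19 and q_Y = 790/19.
Price P = 230 - 1221/19 = 165.7368.
Yarrow's profit: 165.7368·(790/19) - 41·(790/19) - (790/19)² = 3457.6177.

3457.62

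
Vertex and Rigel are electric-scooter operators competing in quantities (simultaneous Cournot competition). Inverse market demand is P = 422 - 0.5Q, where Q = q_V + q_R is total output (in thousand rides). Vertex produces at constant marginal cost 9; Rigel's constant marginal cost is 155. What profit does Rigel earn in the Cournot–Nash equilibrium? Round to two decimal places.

3253.56

Vertex's profit: π_V = (422 - 0.5Q)q_V - (9q_V). Setting ∂π_V/∂q_V = 0: 413 - q_V - (1/2)(q_R) = 0.
Rigel's profit: π_R = (422 - 0.5Q)q_R - (155q_R). Setting ∂π_R/∂q_R = 0: 267 - q_R - (1/2)(q_V) = 0.
Best responses: q_V = (413 - (1/2)q_R), q_R = (267 - (1/2)q_V).
Substituting one into the other gives q_V = 1118/3 and q_R = 242/3.
Price P = 422 - (1/2)·(1360/3) = 586/3.
Rigel's profit: (586/3 - 155)·(242/3) = 3253.5556.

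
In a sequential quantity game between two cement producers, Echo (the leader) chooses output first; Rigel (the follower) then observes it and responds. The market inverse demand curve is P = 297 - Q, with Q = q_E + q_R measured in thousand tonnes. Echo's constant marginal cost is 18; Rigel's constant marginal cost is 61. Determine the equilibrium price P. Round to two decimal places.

98.50

Solve by backward induction. Given q_E, the follower Rigel maximises π_R = (297 - q_E - q_R)q_R - 61q_R.
∂π_R/∂q_R = 236 - q_E - 2q_R = 0 gives the reaction function q_R = (236 - q_E)/2.
Echo substitutes q_R(q_E) into its own profit: π_E = q_E(297 - q_E - (236 - q_E)/2) - 18q_E = (179 - (1/2)q_E)q_E - 18q_E.
Leader FOC: 161 - q_E = 0, so q_E = 161.
Then q_R = (236 - 161)/2 = 75/2.
Total output Q = 397/2, so price P = 297 - 397/2 = 197/2.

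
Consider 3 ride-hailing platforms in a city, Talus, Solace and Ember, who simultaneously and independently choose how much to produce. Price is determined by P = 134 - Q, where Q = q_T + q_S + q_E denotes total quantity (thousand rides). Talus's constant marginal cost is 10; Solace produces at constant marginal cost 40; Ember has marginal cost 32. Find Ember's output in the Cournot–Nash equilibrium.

Talus's profit: π_T = (134 - Q)q_T - (10q_T). Setting ∂π_T/∂q_T = 0: 124 - 2q_T - (q_S + q_E) = 0.
Solace's first-order condition: 94 - 2q_S - (q_T + q_E) = 0.
Ember's profit: π_E = (134 - Q)q_E - (32q_E). Setting ∂π_E/∂q_E = 0: 102 - 2q_E - (q_T + q_S) = 0.
Adding the 3 first-order conditions: 320 − 4Q = 0, so Q = 80.
Back-substituting: q_T = (124 − 80) = 44, q_S = (94 − 80) = 14, q_E = (102 − 80) = 22.

22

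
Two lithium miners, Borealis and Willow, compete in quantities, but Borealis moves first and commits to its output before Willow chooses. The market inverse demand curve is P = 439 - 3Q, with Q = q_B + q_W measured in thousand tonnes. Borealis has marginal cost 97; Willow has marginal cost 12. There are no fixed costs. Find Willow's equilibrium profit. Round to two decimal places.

Solve by backward induction. Given q_B, the follower Willow maximises π_W = (439 - 3q_B - 3q_W)q_W - 12q_W.
Setting the follower's marginal profit to zero, 427 - 3q_B - 6q_W = 0, i.e. q_W = (427 - 3q_B)/6.
Borealis substitutes q_W(q_B) into its own profit: π_B = q_B(439 - 3q_B - (427 - 3q_B)/2) - 97q_B = (451/2 - (3/2)q_B)q_B - 97q_B.
Leader FOC: 257/2 - 3q_B = 0, so q_B = 257/6.
Then q_W = (427 - 3·(257/6))/6 = 199/4.
Price P = 439 - 3·(1111/12) = 645/4.
Willow's profit: (645/4 - 12)·(199/4) = 7425.1875.

7425.19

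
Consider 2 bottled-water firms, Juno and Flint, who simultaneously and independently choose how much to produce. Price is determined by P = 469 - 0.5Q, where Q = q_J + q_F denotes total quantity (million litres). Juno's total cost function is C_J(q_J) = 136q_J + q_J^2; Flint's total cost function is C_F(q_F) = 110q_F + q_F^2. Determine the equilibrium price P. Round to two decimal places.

Juno's profit: π_J = (469 - 0.5Q)q_J - (136q_J + q_J²). Setting ∂π_J/∂q_J = 0: 333 - 3q_J - (1/2)(q_F) = 0.
Flint's first-order condition: 359 - 3q_F - (1/2)(q_J) = 0.
Best responses: q_J = (333 - (1/2)q_F)/3, q_F = (359 - (1/2)q_J)/3.
Substituting one into the other gives q_J = 93.6571 and q_F = 104.0571.
Total output Q = 1384/7, so price P = 469 - (1/2)·(1384/7) = 370.1429.

370.14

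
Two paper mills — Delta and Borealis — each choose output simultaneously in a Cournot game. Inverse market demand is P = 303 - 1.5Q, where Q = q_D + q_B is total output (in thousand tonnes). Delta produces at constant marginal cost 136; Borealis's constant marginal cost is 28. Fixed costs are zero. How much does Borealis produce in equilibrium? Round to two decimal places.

85.11

Delta's profit: π_D = (303 - 1.5Q)q_D - (136q_D). Setting ∂π_D/∂q_D = 0: 167 - 3q_D - (3/2)(q_B) = 0.
Borealis's profit: π_B = (303 - 1.5Q)q_B - (28q_B). Setting ∂π_B/∂q_B = 0: 275 - 3q_B - (3/2)(q_D) = 0.
Rearranging gives the reaction functions q_D = (167 - (3/2)q_B)/3 and q_B = (275 - (3/2)q_D)/3.
Solving the pair: q_D = 118/9, q_B = 766/9.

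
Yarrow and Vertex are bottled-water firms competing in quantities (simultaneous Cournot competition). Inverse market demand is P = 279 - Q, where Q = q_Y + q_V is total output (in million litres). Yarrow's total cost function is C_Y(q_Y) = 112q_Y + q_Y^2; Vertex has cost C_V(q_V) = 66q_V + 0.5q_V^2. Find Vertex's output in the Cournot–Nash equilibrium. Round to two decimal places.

Yarrow's profit: π_Y = (279 - Q)q_Y - (112q_Y + q_Y²). Setting ∂π_Y/∂q_Y = 0: 167 - 4q_Y - (q_V) = 0.
Vertex's first-order condition: 213 - 3q_V - (q_Y) = 0.
Rearranging gives the reaction functions q_Y = (167 - q_V)/4 and q_V = (213 - q_Y)/3.
Solving the pair: q_Y = 288/11, q_V = 685/11.

62.27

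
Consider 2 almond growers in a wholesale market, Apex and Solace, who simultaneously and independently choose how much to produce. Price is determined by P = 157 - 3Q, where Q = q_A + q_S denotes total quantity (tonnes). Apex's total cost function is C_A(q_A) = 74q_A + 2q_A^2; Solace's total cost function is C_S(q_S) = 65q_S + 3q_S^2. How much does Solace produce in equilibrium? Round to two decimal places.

Apex's profit: π_A = (157 - 3Q)q_A - (74q_A + 2q_A²). Setting ∂π_A/∂q_A = 0: 83 - 10q_A - 3(q_S) = 0.
Solace's first-order condition: 92 - 12q_S - 3(q_A) = 0.
So q_A = (83 - 3q_S)/10 and q_S = (92 - 3q_A)/12.
Solving the pair: q_A = 240/37, q_S = 671/111.

6.05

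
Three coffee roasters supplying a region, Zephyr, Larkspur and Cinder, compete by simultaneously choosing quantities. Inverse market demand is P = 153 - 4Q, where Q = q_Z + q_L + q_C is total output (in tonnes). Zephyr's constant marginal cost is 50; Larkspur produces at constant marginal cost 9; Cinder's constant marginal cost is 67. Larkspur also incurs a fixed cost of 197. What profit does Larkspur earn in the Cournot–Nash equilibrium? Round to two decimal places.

725.64

Zephyr's profit: π_Z = (153 - 4Q)q_Z - (50q_Z). Setting ∂π_Z/∂q_Z = 0: 103 - 8q_Z - 4(q_L + q_C) = 0.
Larkspur's profit: π_L = (153 - 4Q)q_L - (9q_L). Setting ∂π_L/∂q_L = 0: 144 - 8q_L - 4(q_Z + q_C) = 0.
Cinder's first-order condition: 86 - 8q_C - 4(q_Z + q_L) = 0.
Summing all 3 equations gives 333 − 16Q = 0, hence Q = 333/16.
Back-substituting: q_Z = (103 − 333/4)/4 = 79/16, q_L = (144 − 333/4)/4 = 243/16, q_C = (86 − 333/4)/4 = 11/16.
Price P = 153 - 4·(333/16) = 279/4.
Larkspur's profit: (279/4 - 9)·(243/16) - 197 = 725.6406.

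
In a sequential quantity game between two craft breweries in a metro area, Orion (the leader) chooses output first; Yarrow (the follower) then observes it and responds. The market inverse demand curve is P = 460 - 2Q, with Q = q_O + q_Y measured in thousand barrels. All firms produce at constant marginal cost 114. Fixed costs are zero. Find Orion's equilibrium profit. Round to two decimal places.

7482.25

The follower Yarrow best-responds to any q_O: π_Y = (460 - 2Q)q_Y - 114q_Y.
∂π_Y/∂q_Y = 346 - 2q_O - 4q_Y = 0 gives the reaction function q_Y = (346 - 2q_O)/4.
Orion substitutes q_Y(q_O) into its own profit: π_O = q_O(460 - 2q_O - (346 - 2q_O)/2) - 114q_O = (287 - q_O)q_O - 114q_O.
The leader's first-order condition 173 - 2q_O = 0 yields q_O = 173/2.
Then q_Y = (346 - 2·(173/2))/4 = 173/4.
Price P = 460 - 2·(519/4) = 401/2.
Orion's profit: (401/2 - 114)·(173/2) = 7482.2500.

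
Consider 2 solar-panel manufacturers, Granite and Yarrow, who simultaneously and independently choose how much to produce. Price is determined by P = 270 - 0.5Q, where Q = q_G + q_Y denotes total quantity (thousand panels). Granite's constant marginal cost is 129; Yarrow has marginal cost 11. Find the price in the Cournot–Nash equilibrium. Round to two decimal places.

136.67

Granite's profit: π_G = (270 - 0.5Q)q_G - (129q_G). Setting ∂π_G/∂q_G = 0: 141 - q_G - (1/2)(q_Y) = 0.
Yarrow's profit: π_Y = (270 - 0.5Q)q_Y - (11q_Y). Setting ∂π_Y/∂q_Y = 0: 259 - q_Y - (1/2)(q_G) = 0.
Best responses: q_G = (141 - (1/2)q_Y), q_Y = (259 - (1/2)q_G).
Solving the pair: q_G = 46/3, q_Y = 754/3.
Total output Q = 800/3, so price P = 270 - (1/2)·(800/3) = 410/3.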